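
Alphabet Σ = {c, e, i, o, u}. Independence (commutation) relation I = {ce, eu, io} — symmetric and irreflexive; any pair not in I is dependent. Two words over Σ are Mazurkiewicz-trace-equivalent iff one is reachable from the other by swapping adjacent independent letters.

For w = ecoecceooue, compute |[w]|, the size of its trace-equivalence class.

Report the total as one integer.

piece 0:e — minimal
piece 1:c — minimal
piece 2:o rests on {0:e, 1:c}
piece 3:e rests on {2:o}
piece 4:c rests on {2:o}
piece 5:c rests on {4:c}
piece 6:e rests on {3:e}
piece 7:o rests on {5:c, 6:e}
piece 8:o rests on {7:o}
piece 9:u rests on {8:o}
piece 10:e rests on {8:o}
minimal pieces: {0:e, 1:c}
ways to finish when only these pieces remain (= sum over removing one remaining piece with nothing left below it):
  1 left: {9}→1  {10}→1
  2 left: {9,10}→2
  3 left: {8,9,10}→2
  4 left: {7,8,9,10}→2
  5 left: {5,7,8,9,10}→2  {6,7,8,9,10}→2
  6 left: {3,6,7,8,9,10}→2  {4,5,7,8,9,10}→2  {5,6,7,8,9,10}→4
  7 left: {3,5,6,7,8,9,10}→6  {4,5,6,7,8,9,10}→6
  8 left: {3,4,5,6,7,8,9,10}→12
  9 left: {2,3,4,5,6,7,8,9,10}→12
  placing 0:e first → 12 extensions
  placing 1:c first → 12 extensions
total linear extensions = 24

24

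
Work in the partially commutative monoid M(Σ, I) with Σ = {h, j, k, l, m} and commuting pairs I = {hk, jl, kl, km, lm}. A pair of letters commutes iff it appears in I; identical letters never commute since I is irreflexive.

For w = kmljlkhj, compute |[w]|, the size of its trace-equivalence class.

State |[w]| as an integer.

50

drop 0:k onto floor
drop 1:m onto floor
drop 2:l onto floor
drop 3:j onto {0:k, 1:m}
drop 4:l onto {2:l}
drop 5:k onto {3:j}
drop 6:h onto {3:j, 4:l}
drop 7:j onto {5:k, 6:h}
ground layer = {0:k, 1:m, 2:l}
drop-orders for the pieces not yet dropped (sum over which currently-grounded one goes next):
  1 to go: {7} 1
  2 to go: {5,7} 1  {6,7} 1
  3 to go: {4,6,7} 1  {5,6,7} 2
  4 to go: {2,4,6,7} 1  {3,5,6,7} 2  {4,5,6,7} 3
  5 to go: {0,3,5,6,7} 2  {1,3,5,6,7} 2  {2,4,5,6,7} 4  {3,4,5,6,7} 5
  6 to go: {0,1,3,5,6,7} 4  {0,3,4,5,6,7} 7  {1,3,4,5,6,7} 7  {2,3,4,5,6,7} 9
  if 0:k drops first: 16 orders
  if 1:m drops first: 16 orders
  if 2:l drops first: 18 orders
heap linearizations: 50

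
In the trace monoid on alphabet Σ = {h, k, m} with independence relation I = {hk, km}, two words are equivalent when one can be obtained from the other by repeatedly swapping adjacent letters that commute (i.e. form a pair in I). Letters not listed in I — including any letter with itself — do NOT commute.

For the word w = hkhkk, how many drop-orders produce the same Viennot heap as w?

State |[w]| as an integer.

drop 0:h onto floor
drop 1:k onto floor
drop 2:h onto {0:h}
drop 3:k onto {1:k}
drop 4:k onto {3:k}
ground layer = {0:h, 1:k}
drop-orders for the pieces not yet dropped (sum over which currently-grounded one goes next):
  1 to go: {2} 1  {4} 1
  2 to go: {0,2} 1  {2,4} 2  {3,4} 1
  3 to go: {0,2,4} 3  {1,3,4} 1  {2,3,4} 3
  if 0:h drops first: 4 orders
  if 1:k drops first: 6 orders
heap linearizations: 10

10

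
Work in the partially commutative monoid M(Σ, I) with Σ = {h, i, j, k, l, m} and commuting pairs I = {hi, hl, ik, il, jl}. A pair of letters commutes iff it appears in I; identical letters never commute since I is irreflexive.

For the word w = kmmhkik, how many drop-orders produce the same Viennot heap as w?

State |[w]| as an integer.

4

#0=k has no predecessor
#1=m depends on [0:k]
#2=m depends on [1:m]
#3=h depends on [2:m]
#4=k depends on [3:h]
#5=i depends on [2:m]
#6=k depends on [4:k]
sources: [0:k]
N(rest) = Σ N(rest − s) over sources s of rest; N(one piece) = 1:
  size 1 → [5]=1  [6]=1
  size 2 → [4,6]=1  [5,6]=2
  size 3 → [3,4,6]=1  [4,5,6]=3
  size 4 → [3,4,5,6]=4
  size 5 → [2,3,4,5,6]=4
  first=0(k) contributes 4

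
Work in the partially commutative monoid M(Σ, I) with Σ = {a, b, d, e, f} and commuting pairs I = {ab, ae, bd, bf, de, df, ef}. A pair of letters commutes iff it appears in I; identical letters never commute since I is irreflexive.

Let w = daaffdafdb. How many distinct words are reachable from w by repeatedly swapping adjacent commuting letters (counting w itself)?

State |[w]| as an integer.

60

0(d) covers ∅
1(a) covers 0:d
2(a) covers 1:a
3(f) covers 2:a
4(f) covers 3:f
5(d) covers 2:a
6(a) covers 4:f, 5:d
7(f) covers 6:a
8(d) covers 6:a
9(b) covers ∅
floor of heap: 0:d, 9:b
completions by unplaced set U, small U first (add the entries for U minus each lowest piece of U):
  |U|=1: {7}:1  {8}:1  {9}:1
  |U|=2: {7,8}:2  {7,9}:2  {8,9}:2
  |U|=3: {6,7,8}:2  {7,8,9}:6
  |U|=4: {4,6,7,8}:2  {5,6,7,8}:2  {6,7,8,9}:8
  |U|=5: {3,4,6,7,8}:2  {4,5,6,7,8}:4  {4,6,7,8,9}:10  {5,6,7,8,9}:10
  |U|=6: {3,4,5,6,7,8}:6  {3,4,6,7,8,9}:12  {4,5,6,7,8,9}:24
  |U|=7: {2,3,4,5,6,7,8}:6  {3,4,5,6,7,8,9}:42
  |U|=8: {1,2,3,4,5,6,7,8}:6  {2,3,4,5,6,7,8,9}:48
  start at 0(d): 54
  start at 9(b): 6
sum over floor = 60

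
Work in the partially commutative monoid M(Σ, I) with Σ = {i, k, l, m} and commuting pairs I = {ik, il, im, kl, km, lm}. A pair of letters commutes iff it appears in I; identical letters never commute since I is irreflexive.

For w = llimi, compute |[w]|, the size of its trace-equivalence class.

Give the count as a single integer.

piece 0:l — minimal
piece 1:l rests on {0:l}
piece 2:i — minimal
piece 3:m — minimal
piece 4:i rests on {2:i}
minimal pieces: {0:l, 2:i, 3:m}
ways to finish when only these pieces remain (= sum over removing one remaining piece with nothing left below it):
  1 left: {1}→1  {3}→1  {4}→1
  2 left: {0,1}→1  {1,3}→2  {1,4}→2  {2,4}→1  {3,4}→2
  3 left: {0,1,3}→3  {0,1,4}→3  {1,2,4}→3  {1,3,4}→6  {2,3,4}→3
  placing 0:l first → 12 extensions
  placing 2:i first → 12 extensions
  placing 3:m first → 6 extensions
total linear extensions = 30

30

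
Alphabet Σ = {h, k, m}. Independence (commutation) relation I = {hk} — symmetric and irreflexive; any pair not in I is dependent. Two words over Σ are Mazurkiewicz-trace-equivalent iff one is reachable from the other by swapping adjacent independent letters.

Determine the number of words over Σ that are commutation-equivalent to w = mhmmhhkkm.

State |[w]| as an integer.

0(m) covers ∅
1(h) covers 0:m
2(m) covers 1:h
3(m) covers 2:m
4(h) covers 3:m
5(h) covers 4:h
6(k) covers 3:m
7(k) covers 6:k
8(m) covers 5:h, 7:k
floor of heap: 0:m
completions by unplaced set U, small U first (add the entries for U minus each lowest piece of U):
  |U|=1: {8}:1
  |U|=2: {5,8}:1  {7,8}:1
  |U|=3: {4,5,8}:1  {5,7,8}:2  {6,7,8}:1
  |U|=4: {4,5,7,8}:3  {5,6,7,8}:3
  |U|=5: {4,5,6,7,8}:6
  |U|=6: {3,4,5,6,7,8}:6
  |U|=7: {2,3,4,5,6,7,8}:6
  start at 0(m): 6

6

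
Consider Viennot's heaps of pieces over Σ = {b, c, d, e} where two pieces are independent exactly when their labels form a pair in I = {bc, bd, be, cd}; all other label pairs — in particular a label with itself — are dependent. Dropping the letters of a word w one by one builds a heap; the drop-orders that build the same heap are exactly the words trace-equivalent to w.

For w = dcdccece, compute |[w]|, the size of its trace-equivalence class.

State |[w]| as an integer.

piece 0:d — minimal
piece 1:c — minimal
piece 2:d rests on {0:d}
piece 3:c rests on {1:c}
piece 4:c rests on {3:c}
piece 5:e rests on {2:d, 4:c}
piece 6:c rests on {5:e}
piece 7:e rests on {6:c}
minimal pieces: {0:d, 1:c}
ways to finish when only these pieces remain (= sum over removing one remaining piece with nothing left below it):
  1 left: {7}→1
  2 left: {6,7}→1
  3 left: {5,6,7}→1
  4 left: {2,5,6,7}→1  {4,5,6,7}→1
  5 left: {0,2,5,6,7}→1  {2,4,5,6,7}→2  {3,4,5,6,7}→1
  6 left: {0,2,4,5,6,7}→3  {1,3,4,5,6,7}→1  {2,3,4,5,6,7}→3
  placing 0:d first → 4 extensions
  placing 1:c first → 6 extensions
total linear extensions = 10

10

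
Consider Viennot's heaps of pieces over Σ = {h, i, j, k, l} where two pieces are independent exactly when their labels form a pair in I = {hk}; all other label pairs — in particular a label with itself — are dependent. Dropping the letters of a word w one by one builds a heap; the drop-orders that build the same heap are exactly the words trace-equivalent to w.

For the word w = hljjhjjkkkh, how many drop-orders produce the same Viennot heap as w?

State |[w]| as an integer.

drop 0:h onto floor
drop 1:l onto {0:h}
drop 2:j onto {1:l}
drop 3:j onto {2:j}
drop 4:h onto {3:j}
drop 5:j onto {4:h}
drop 6:j onto {5:j}
drop 7:k onto {6:j}
drop 8:k onto {7:k}
drop 9:k onto {8:k}
drop 10:h onto {6:j}
ground layer = {0:h}
drop-orders for the pieces not yet dropped (sum over which currently-grounded one goes next):
  1 to go: {9} 1  {10} 1
  2 to go: {8,9} 1  {9,10} 2
  3 to go: {7,8,9} 1  {8,9,10} 3
  4 to go: {7,8,9,10} 4
  5 to go: {6,7,8,9,10} 4
  6 to go: {5,6,7,8,9,10} 4
  7 to go: {4,5,6,7,8,9,10} 4
  8 to go: {3,4,5,6,7,8,9,10} 4
  9 to go: {2,3,4,5,6,7,8,9,10} 4
  if 0:h drops first: 4 orders

4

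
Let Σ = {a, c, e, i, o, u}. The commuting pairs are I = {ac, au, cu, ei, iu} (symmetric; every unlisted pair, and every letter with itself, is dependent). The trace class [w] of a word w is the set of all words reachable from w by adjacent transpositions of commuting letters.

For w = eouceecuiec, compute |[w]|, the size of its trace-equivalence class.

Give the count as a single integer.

#0=e has no predecessor
#1=o depends on [0:e]
#2=u depends on [1:o]
#3=c depends on [1:o]
#4=e depends on [2:u, 3:c]
#5=e depends on [4:e]
#6=c depends on [5:e]
#7=u depends on [5:e]
#8=i depends on [6:c]
#9=e depends on [6:c, 7:u]
#10=c depends on [8:i, 9:e]
sources: [0:e]
N(rest) = Σ N(rest − s) over sources s of rest; N(one piece) = 1:
  size 1 → [10]=1
  size 2 → [8,10]=1  [9,10]=1
  size 3 → [7,9,10]=1  [8,9,10]=2
  size 4 → [6,8,9,10]=2  [7,8,9,10]=3
  size 5 → [6,7,8,9,10]=5
  size 6 → [5,6,7,8,9,10]=5
  size 7 → [4,5,6,7,8,9,10]=5
  size 8 → [2,4,5,6,7,8,9,10]=5  [3,4,5,6,7,8,9,10]=5
  size 9 → [2,3,4,5,6,7,8,9,10]=10
  first=0(e) contributes 10

10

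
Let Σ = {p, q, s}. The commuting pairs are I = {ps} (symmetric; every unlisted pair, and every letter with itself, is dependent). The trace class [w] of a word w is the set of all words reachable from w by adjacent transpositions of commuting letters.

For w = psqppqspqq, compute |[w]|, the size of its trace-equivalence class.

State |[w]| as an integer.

4

#0=p has no predecessor
#1=s has no predecessor
#2=q depends on [0:p, 1:s]
#3=p depends on [2:q]
#4=p depends on [3:p]
#5=q depends on [4:p]
#6=s depends on [5:q]
#7=p depends on [5:q]
#8=q depends on [6:s, 7:p]
#9=q depends on [8:q]
sources: [0:p, 1:s]
N(rest) = Σ N(rest − s) over sources s of rest; N(one piece) = 1:
  size 1 → [9]=1
  size 2 → [8,9]=1
  size 3 → [6,8,9]=1  [7,8,9]=1
  size 4 → [6,7,8,9]=2
  size 5 → [5,6,7,8,9]=2
  size 6 → [4,5,6,7,8,9]=2
  size 7 → [3,4,5,6,7,8,9]=2
  size 8 → [2,3,4,5,6,7,8,9]=2
  first=0(p) contributes 2
  first=1(s) contributes 2
|[w]| = 4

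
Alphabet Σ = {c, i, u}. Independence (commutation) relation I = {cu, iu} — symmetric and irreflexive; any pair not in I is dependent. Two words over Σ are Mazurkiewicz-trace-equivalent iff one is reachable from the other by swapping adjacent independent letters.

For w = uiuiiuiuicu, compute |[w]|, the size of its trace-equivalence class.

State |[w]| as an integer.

#0=u has no predecessor
#1=i has no predecessor
#2=u depends on [0:u]
#3=i depends on [1:i]
#4=i depends on [3:i]
#5=u depends on [2:u]
#6=i depends on [4:i]
#7=u depends on [5:u]
#8=i depends on [6:i]
#9=c depends on [8:i]
#10=u depends on [7:u]
sources: [0:u, 1:i]
N(rest) = Σ N(rest − s) over sources s of rest; N(one piece) = 1:
  size 1 → [9]=1  [10]=1
  size 2 → [7,10]=1  [8,9]=1  [9,10]=2
  size 3 → [5,7,10]=1  [6,8,9]=1  [7,9,10]=3  [8,9,10]=3
  size 4 → [2,5,7,10]=1  [4,6,8,9]=1  [5,7,9,10]=4  [6,8,9,10]=4  [7,8,9,10]=6
  size 5 → [0,2,5,7,10]=1  [2,5,7,9,10]=5  [3,4,6,8,9]=1  [4,6,8,9,10]=5  [5,7,8,9,10]=10  [6,7,8,9,10]=10
  size 6 → [0,2,5,7,9,10]=6  [1,3,4,6,8,9]=1  [2,5,7,8,9,10]=15  [3,4,6,8,9,10]=6  [4,6,7,8,9,10]=15  [5,6,7,8,9,10]=20
  size 7 → [0,2,5,7,8,9,10]=21  [1,3,4,6,8,9,10]=7  [2,5,6,7,8,9,10]=35  [3,4,6,7,8,9,10]=21  [4,5,6,7,8,9,10]=35
  size 8 → [0,2,5,6,7,8,9,10]=56  [1,3,4,6,7,8,9,10]=28  [2,4,5,6,7,8,9,10]=70  [3,4,5,6,7,8,9,10]=56
  size 9 → [0,2,4,5,6,7,8,9,10]=126  [1,3,4,5,6,7,8,9,10]=84  [2,3,4,5,6,7,8,9,10]=126
  first=0(u) contributes 210
  first=1(i) contributes 252
|[w]| = 462

462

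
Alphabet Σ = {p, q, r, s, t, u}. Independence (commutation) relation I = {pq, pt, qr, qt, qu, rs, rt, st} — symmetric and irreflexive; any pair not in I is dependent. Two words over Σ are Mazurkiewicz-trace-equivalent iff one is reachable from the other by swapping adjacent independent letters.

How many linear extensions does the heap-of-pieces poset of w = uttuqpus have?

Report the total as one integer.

0(u) covers ∅
1(t) covers 0:u
2(t) covers 1:t
3(u) covers 2:t
4(q) covers ∅
5(p) covers 3:u
6(u) covers 5:p
7(s) covers 4:q, 6:u
floor of heap: 0:u, 4:q
completions by unplaced set U, small U first (add the entries for U minus each lowest piece of U):
  |U|=1: {7}:1
  |U|=2: {4,7}:1  {6,7}:1
  |U|=3: {4,6,7}:2  {5,6,7}:1
  |U|=4: {3,5,6,7}:1  {4,5,6,7}:3
  |U|=5: {2,3,5,6,7}:1  {3,4,5,6,7}:4
  |U|=6: {1,2,3,5,6,7}:1  {2,3,4,5,6,7}:5
  start at 0(u): 6
  start at 4(q): 1
sum over floor = 7

7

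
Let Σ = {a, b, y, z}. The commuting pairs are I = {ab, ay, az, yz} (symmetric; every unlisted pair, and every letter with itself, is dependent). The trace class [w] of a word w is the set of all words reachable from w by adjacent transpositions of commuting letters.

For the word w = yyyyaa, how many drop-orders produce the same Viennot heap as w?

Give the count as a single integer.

0(y) covers ∅
1(y) covers 0:y
2(y) covers 1:y
3(y) covers 2:y
4(a) covers ∅
5(a) covers 4:a
floor of heap: 0:y, 4:a
completions by unplaced set U, small U first (add the entries for U minus each lowest piece of U):
  |U|=1: {3}:1  {5}:1
  |U|=2: {2,3}:1  {3,5}:2  {4,5}:1
  |U|=3: {1,2,3}:1  {2,3,5}:3  {3,4,5}:3
  |U|=4: {0,1,2,3}:1  {1,2,3,5}:4  {2,3,4,5}:6
  start at 0(y): 10
  start at 4(a): 5
sum over floor = 15

15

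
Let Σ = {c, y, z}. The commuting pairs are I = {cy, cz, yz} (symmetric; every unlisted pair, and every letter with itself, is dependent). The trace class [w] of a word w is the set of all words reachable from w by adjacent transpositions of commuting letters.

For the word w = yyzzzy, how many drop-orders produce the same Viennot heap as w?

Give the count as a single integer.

#0=y has no predecessor
#1=y depends on [0:y]
#2=z has no predecessor
#3=z depends on [2:z]
#4=z depends on [3:z]
#5=y depends on [1:y]
sources: [0:y, 2:z]
N(rest) = Σ N(rest − s) over sources s of rest; N(one piece) = 1:
  size 1 → [4]=1  [5]=1
  size 2 → [1,5]=1  [3,4]=1  [4,5]=2
  size 3 → [0,1,5]=1  [1,4,5]=3  [2,3,4]=1  [3,4,5]=3
  size 4 → [0,1,4,5]=4  [1,3,4,5]=6  [2,3,4,5]=4
  first=0(y) contributes 10
  first=2(z) contributes 10
|[w]| = 20

20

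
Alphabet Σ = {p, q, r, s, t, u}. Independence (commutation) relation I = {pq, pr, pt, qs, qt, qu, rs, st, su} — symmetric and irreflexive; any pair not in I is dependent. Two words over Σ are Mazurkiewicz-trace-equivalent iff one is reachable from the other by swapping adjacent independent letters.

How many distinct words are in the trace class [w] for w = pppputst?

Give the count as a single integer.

#0=p has no predecessor
#1=p depends on [0:p]
#2=p depends on [1:p]
#3=p depends on [2:p]
#4=u depends on [3:p]
#5=t depends on [4:u]
#6=s depends on [3:p]
#7=t depends on [5:t]
sources: [0:p]
N(rest) = Σ N(rest − s) over sources s of rest; N(one piece) = 1:
  size 1 → [6]=1  [7]=1
  size 2 → [5,7]=1  [6,7]=2
  size 3 → [4,5,7]=1  [5,6,7]=3
  size 4 → [4,5,6,7]=4
  size 5 → [3,4,5,6,7]=4
  size 6 → [2,3,4,5,6,7]=4
  first=0(p) contributes 4

4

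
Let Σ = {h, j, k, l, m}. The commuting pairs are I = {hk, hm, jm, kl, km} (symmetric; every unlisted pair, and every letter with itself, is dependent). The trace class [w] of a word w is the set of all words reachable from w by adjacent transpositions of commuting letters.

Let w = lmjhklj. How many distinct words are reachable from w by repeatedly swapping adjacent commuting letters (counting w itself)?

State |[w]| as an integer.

11

0(l) covers ∅
1(m) covers 0:l
2(j) covers 0:l
3(h) covers 2:j
4(k) covers 2:j
5(l) covers 1:m, 3:h
6(j) covers 4:k, 5:l
floor of heap: 0:l
completions by unplaced set U, small U first (add the entries for U minus each lowest piece of U):
  |U|=1: {6}:1
  |U|=2: {4,6}:1  {5,6}:1
  |U|=3: {1,5,6}:1  {3,5,6}:1  {4,5,6}:2
  |U|=4: {1,3,5,6}:2  {1,4,5,6}:3  {3,4,5,6}:3
  |U|=5: {1,3,4,5,6}:8  {2,3,4,5,6}:3
  start at 0(l): 11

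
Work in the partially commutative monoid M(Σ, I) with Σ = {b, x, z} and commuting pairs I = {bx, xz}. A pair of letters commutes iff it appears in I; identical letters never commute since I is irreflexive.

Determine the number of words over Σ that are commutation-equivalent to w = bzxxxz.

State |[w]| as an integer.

20

piece 0:b — minimal
piece 1:z rests on {0:b}
piece 2:x — minimal
piece 3:x rests on {2:x}
piece 4:x rests on {3:x}
piece 5:z rests on {1:z}
minimal pieces: {0:b, 2:x}
ways to finish when only these pieces remain (= sum over removing one remaining piece with nothing left below it):
  1 left: {4}→1  {5}→1
  2 left: {1,5}→1  {3,4}→1  {4,5}→2
  3 left: {0,1,5}→1  {1,4,5}→3  {2,3,4}→1  {3,4,5}→3
  4 left: {0,1,4,5}→4  {1,3,4,5}→6  {2,3,4,5}→4
  placing 0:b first → 10 extensions
  placing 2:x first → 10 extensions
total linear extensions = 20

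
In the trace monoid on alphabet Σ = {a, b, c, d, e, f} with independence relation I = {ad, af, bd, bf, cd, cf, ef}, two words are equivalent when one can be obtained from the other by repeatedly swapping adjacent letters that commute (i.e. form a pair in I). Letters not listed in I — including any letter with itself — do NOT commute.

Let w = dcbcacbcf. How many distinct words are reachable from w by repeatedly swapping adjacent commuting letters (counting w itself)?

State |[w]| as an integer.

36

drop 0:d onto floor
drop 1:c onto floor
drop 2:b onto {1:c}
drop 3:c onto {2:b}
drop 4:a onto {3:c}
drop 5:c onto {4:a}
drop 6:b onto {5:c}
drop 7:c onto {6:b}
drop 8:f onto {0:d}
ground layer = {0:d, 1:c}
drop-orders for the pieces not yet dropped (sum over which currently-grounded one goes next):
  1 to go: {7} 1  {8} 1
  2 to go: {0,8} 1  {6,7} 1  {7,8} 2
  3 to go: {0,7,8} 3  {5,6,7} 1  {6,7,8} 3
  4 to go: {0,6,7,8} 6  {4,5,6,7} 1  {5,6,7,8} 4
  5 to go: {0,5,6,7,8} 10  {3,4,5,6,7} 1  {4,5,6,7,8} 5
  6 to go: {0,4,5,6,7,8} 15  {2,3,4,5,6,7} 1  {3,4,5,6,7,8} 6
  7 to go: {0,3,4,5,6,7,8} 21  {1,2,3,4,5,6,7} 1  {2,3,4,5,6,7,8} 7
  if 0:d drops first: 8 orders
  if 1:c drops first: 28 orders
heap linearizations: 36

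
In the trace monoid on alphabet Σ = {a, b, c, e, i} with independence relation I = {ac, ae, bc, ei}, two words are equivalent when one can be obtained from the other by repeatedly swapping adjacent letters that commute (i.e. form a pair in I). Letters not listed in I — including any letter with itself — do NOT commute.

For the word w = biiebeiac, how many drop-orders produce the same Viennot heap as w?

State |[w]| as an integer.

drop 0:b onto floor
drop 1:i onto {0:b}
drop 2:i onto {1:i}
drop 3:e onto {0:b}
drop 4:b onto {2:i, 3:e}
drop 5:e onto {4:b}
drop 6:i onto {4:b}
drop 7:a onto {6:i}
drop 8:c onto {5:e, 6:i}
ground layer = {0:b}
drop-orders for the pieces not yet dropped (sum over which currently-grounded one goes next):
  1 to go: {7} 1  {8} 1
  2 to go: {5,8} 1  {7,8} 2
  3 to go: {5,7,8} 3  {6,7,8} 2
  4 to go: {5,6,7,8} 5
  5 to go: {4,5,6,7,8} 5
  6 to go: {2,4,5,6,7,8} 5  {3,4,5,6,7,8} 5
  7 to go: {1,2,4,5,6,7,8} 5  {2,3,4,5,6,7,8} 10
  if 0:b drops first: 15 orders

15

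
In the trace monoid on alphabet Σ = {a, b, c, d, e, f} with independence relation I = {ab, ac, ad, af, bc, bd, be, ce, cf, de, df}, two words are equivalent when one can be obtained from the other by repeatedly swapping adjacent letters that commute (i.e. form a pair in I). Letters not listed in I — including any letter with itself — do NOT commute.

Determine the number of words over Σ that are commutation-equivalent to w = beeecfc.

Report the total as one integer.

#0=b has no predecessor
#1=e has no predecessor
#2=e depends on [1:e]
#3=e depends on [2:e]
#4=c has no predecessor
#5=f depends on [0:b, 3:e]
#6=c depends on [4:c]
sources: [0:b, 1:e, 4:c]
N(rest) = Σ N(rest − s) over sources s of rest; N(one piece) = 1:
  size 1 → [5]=1  [6]=1
  size 2 → [0,5]=1  [3,5]=1  [4,6]=1  [5,6]=2
  size 3 → [0,3,5]=2  [0,5,6]=3  [2,3,5]=1  [3,5,6]=3  [4,5,6]=3
  size 4 → [0,2,3,5]=3  [0,3,5,6]=8  [0,4,5,6]=6  [1,2,3,5]=1  [2,3,5,6]=4  [3,4,5,6]=6
  size 5 → [0,1,2,3,5]=4  [0,2,3,5,6]=15  [0,3,4,5,6]=20  [1,2,3,5,6]=5  [2,3,4,5,6]=10
  first=0(b) contributes 15
  first=1(e) contributes 45
  first=4(c) contributes 24
|[w]| = 84

84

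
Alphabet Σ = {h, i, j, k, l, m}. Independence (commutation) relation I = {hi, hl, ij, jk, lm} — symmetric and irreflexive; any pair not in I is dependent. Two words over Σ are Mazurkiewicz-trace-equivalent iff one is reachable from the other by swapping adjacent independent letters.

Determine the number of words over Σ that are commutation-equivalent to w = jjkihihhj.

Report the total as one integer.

64

drop 0:j onto floor
drop 1:j onto {0:j}
drop 2:k onto floor
drop 3:i onto {2:k}
drop 4:h onto {1:j, 2:k}
drop 5:i onto {3:i}
drop 6:h onto {4:h}
drop 7:h onto {6:h}
drop 8:j onto {7:h}
ground layer = {0:j, 2:k}
drop-orders for the pieces not yet dropped (sum over which currently-grounded one goes next):
  1 to go: {5} 1  {8} 1
  2 to go: {3,5} 1  {5,8} 2  {7,8} 1
  3 to go: {3,5,8} 3  {5,7,8} 3  {6,7,8} 1
  4 to go: {3,5,7,8} 6  {4,6,7,8} 1  {5,6,7,8} 4
  5 to go: {1,4,6,7,8} 1  {3,5,6,7,8} 10  {4,5,6,7,8} 5
  6 to go: {0,1,4,6,7,8} 1  {1,4,5,6,7,8} 6  {3,4,5,6,7,8} 15
  7 to go: {0,1,4,5,6,7,8} 7  {1,3,4,5,6,7,8} 21  {2,3,4,5,6,7,8} 15
  if 0:j drops first: 36 orders
  if 2:k drops first: 28 orders
heap linearizations: 64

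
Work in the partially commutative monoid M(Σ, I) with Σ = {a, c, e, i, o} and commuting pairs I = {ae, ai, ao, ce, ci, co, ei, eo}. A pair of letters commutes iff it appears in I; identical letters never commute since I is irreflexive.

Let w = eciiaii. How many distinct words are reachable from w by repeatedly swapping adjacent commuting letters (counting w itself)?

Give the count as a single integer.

#0=e has no predecessor
#1=c has no predecessor
#2=i has no predecessor
#3=i depends on [2:i]
#4=a depends on [1:c]
#5=i depends on [3:i]
#6=i depends on [5:i]
sources: [0:e, 1:c, 2:i]
N(rest) = Σ N(rest − s) over sources s of rest; N(one piece) = 1:
  size 1 → [0]=1  [4]=1  [6]=1
  size 2 → [0,4]=2  [0,6]=2  [1,4]=1  [4,6]=2  [5,6]=1
  size 3 → [0,1,4]=3  [0,4,6]=6  [0,5,6]=3  [1,4,6]=3  [3,5,6]=1  [4,5,6]=3
  size 4 → [0,1,4,6]=12  [0,3,5,6]=4  [0,4,5,6]=12  [1,4,5,6]=6  [2,3,5,6]=1  [3,4,5,6]=4
  size 5 → [0,1,4,5,6]=30  [0,2,3,5,6]=5  [0,3,4,5,6]=20  [1,3,4,5,6]=10  [2,3,4,5,6]=5
  first=0(e) contributes 15
  first=1(c) contributes 30
  first=2(i) contributes 60
|[w]| = 105

105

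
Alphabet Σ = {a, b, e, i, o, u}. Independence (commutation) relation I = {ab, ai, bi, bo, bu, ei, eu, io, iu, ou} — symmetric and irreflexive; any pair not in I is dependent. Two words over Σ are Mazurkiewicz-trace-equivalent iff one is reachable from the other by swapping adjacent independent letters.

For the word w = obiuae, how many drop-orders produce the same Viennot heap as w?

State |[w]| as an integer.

0(o) covers ∅
1(b) covers ∅
2(i) covers ∅
3(u) covers ∅
4(a) covers 0:o, 3:u
5(e) covers 1:b, 4:a
floor of heap: 0:o, 1:b, 2:i, 3:u
completions by unplaced set U, small U first (add the entries for U minus each lowest piece of U):
  |U|=1: {2}:1  {5}:1
  |U|=2: {1,5}:1  {2,5}:2  {4,5}:1
  |U|=3: {0,4,5}:1  {1,2,5}:3  {1,4,5}:2  {2,4,5}:3  {3,4,5}:1
  |U|=4: {0,1,4,5}:3  {0,2,4,5}:4  {0,3,4,5}:2  {1,2,4,5}:8  {1,3,4,5}:3  {2,3,4,5}:4
  start at 0(o): 15
  start at 1(b): 10
  start at 2(i): 8
  start at 3(u): 15
sum over floor = 48

48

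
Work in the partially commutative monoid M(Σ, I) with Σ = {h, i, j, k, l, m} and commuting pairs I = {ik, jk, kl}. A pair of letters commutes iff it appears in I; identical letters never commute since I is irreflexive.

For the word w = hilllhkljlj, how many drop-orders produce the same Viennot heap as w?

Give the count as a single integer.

5

drop 0:h onto floor
drop 1:i onto {0:h}
drop 2:l onto {1:i}
drop 3:l onto {2:l}
drop 4:l onto {3:l}
drop 5:h onto {4:l}
drop 6:k onto {5:h}
drop 7:l onto {5:h}
drop 8:j onto {7:l}
drop 9:l onto {8:j}
drop 10:j onto {9:l}
ground layer = {0:h}
drop-orders for the pieces not yet dropped (sum over which currently-grounded one goes next):
  1 to go: {6} 1  {10} 1
  2 to go: {6,10} 2  {9,10} 1
  3 to go: {6,9,10} 3  {8,9,10} 1
  4 to go: {6,8,9,10} 4  {7,8,9,10} 1
  5 to go: {6,7,8,9,10} 5
  6 to go: {5,6,7,8,9,10} 5
  7 to go: {4,5,6,7,8,9,10} 5
  8 to go: {3,4,5,6,7,8,9,10} 5
  9 to go: {2,3,4,5,6,7,8,9,10} 5
  if 0:h drops first: 5 orders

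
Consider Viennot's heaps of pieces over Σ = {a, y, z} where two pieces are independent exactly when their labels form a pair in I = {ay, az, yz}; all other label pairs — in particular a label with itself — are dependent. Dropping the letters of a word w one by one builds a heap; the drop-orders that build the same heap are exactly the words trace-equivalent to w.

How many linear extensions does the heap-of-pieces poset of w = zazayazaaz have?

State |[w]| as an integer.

1260

0(z) covers ∅
1(a) covers ∅
2(z) covers 0:z
3(a) covers 1:a
4(y) covers ∅
5(a) covers 3:a
6(z) covers 2:z
7(a) covers 5:a
8(a) covers 7:a
9(z) covers 6:z
floor of heap: 0:z, 1:a, 4:y
completions by unplaced set U, small U first (add the entries for U minus each lowest piece of U):
  |U|=1: {4}:1  {8}:1  {9}:1
  |U|=2: {4,8}:2  {4,9}:2  {6,9}:1  {7,8}:1  {8,9}:2
  |U|=3: {2,6,9}:1  {4,6,9}:3  {4,7,8}:3  {4,8,9}:6  {5,7,8}:1  {6,8,9}:3  {7,8,9}:3
  |U|=4: {0,2,6,9}:1  {2,4,6,9}:4  {2,6,8,9}:4  {3,5,7,8}:1  {4,5,7,8}:4  {4,6,8,9}:12  {4,7,8,9}:12  {5,7,8,9}:4  {6,7,8,9}:6
  |U|=5: {0,2,4,6,9}:5  {0,2,6,8,9}:5  {1,3,5,7,8}:1  {2,4,6,8,9}:20  {2,6,7,8,9}:10  {3,4,5,7,8}:5  {3,5,7,8,9}:5  {4,5,7,8,9}:20  {4,6,7,8,9}:30  {5,6,7,8,9}:10
  |U|=6: {0,2,4,6,8,9}:30  {0,2,6,7,8,9}:15  {1,3,4,5,7,8}:6  {1,3,5,7,8,9}:6  {2,4,6,7,8,9}:60  {2,5,6,7,8,9}:20  {3,4,5,7,8,9}:30  {3,5,6,7,8,9}:15  {4,5,6,7,8,9}:60
  |U|=7: {0,2,4,6,7,8,9}:105  {0,2,5,6,7,8,9}:35  {1,3,4,5,7,8,9}:42  {1,3,5,6,7,8,9}:21  {2,3,5,6,7,8,9}:35  {2,4,5,6,7,8,9}:140  {3,4,5,6,7,8,9}:105
  |U|=8: {0,2,3,5,6,7,8,9}:70  {0,2,4,5,6,7,8,9}:280  {1,2,3,5,6,7,8,9}:56  {1,3,4,5,6,7,8,9}:168  {2,3,4,5,6,7,8,9}:280
  start at 0(z): 504
  start at 1(a): 630
  start at 4(y): 126
sum over floor = 1260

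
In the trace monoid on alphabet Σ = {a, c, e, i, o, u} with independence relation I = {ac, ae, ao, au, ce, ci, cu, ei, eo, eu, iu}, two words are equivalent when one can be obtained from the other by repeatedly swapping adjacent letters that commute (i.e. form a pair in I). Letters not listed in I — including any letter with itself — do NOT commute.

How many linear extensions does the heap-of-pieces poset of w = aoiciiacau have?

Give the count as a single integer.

420

#0=a has no predecessor
#1=o has no predecessor
#2=i depends on [0:a, 1:o]
#3=c depends on [1:o]
#4=i depends on [2:i]
#5=i depends on [4:i]
#6=a depends on [5:i]
#7=c depends on [3:c]
#8=a depends on [6:a]
#9=u depends on [1:o]
sources: [0:a, 1:o]
N(rest) = Σ N(rest − s) over sources s of rest; N(one piece) = 1:
  size 1 → [7]=1  [8]=1  [9]=1
  size 2 → [3,7]=1  [6,8]=1  [7,8]=2  [7,9]=2  [8,9]=2
  size 3 → [3,7,8]=3  [3,7,9]=3  [5,6,8]=1  [6,7,8]=3  [6,8,9]=3  [7,8,9]=6
  size 4 → [3,6,7,8]=6  [3,7,8,9]=12  [4,5,6,8]=1  [5,6,7,8]=4  [5,6,8,9]=4  [6,7,8,9]=12
  size 5 → [2,4,5,6,8]=1  [3,5,6,7,8]=10  [3,6,7,8,9]=30  [4,5,6,7,8]=5  [4,5,6,8,9]=5  [5,6,7,8,9]=20
  size 6 → [0,2,4,5,6,8]=1  [2,4,5,6,7,8]=6  [2,4,5,6,8,9]=6  [3,4,5,6,7,8]=15  [3,5,6,7,8,9]=60  [4,5,6,7,8,9]=30
  size 7 → [0,2,4,5,6,7,8]=7  [0,2,4,5,6,8,9]=7  [2,3,4,5,6,7,8]=21  [2,4,5,6,7,8,9]=42  [3,4,5,6,7,8,9]=105
  size 8 → [0,2,3,4,5,6,7,8]=28  [0,2,4,5,6,7,8,9]=56  [2,3,4,5,6,7,8,9]=168
  first=0(a) contributes 168
  first=1(o) contributes 252
|[w]| = 420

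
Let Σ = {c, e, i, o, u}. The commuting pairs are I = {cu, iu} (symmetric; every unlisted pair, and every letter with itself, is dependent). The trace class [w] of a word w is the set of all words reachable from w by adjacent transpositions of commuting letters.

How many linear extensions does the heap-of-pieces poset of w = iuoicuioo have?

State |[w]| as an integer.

piece 0:i — minimal
piece 1:u — minimal
piece 2:o rests on {0:i, 1:u}
piece 3:i rests on {2:o}
piece 4:c rests on {3:i}
piece 5:u rests on {2:o}
piece 6:i rests on {4:c}
piece 7:o rests on {5:u, 6:i}
piece 8:o rests on {7:o}
minimal pieces: {0:i, 1:u}
ways to finish when only these pieces remain (= sum over removing one remaining piece with nothing left below it):
  1 left: {8}→1
  2 left: {7,8}→1
  3 left: {5,7,8}→1  {6,7,8}→1
  4 left: {4,6,7,8}→1  {5,6,7,8}→2
  5 left: {3,4,6,7,8}→1  {4,5,6,7,8}→3
  6 left: {3,4,5,6,7,8}→4
  7 left: {2,3,4,5,6,7,8}→4
  placing 0:i first → 4 extensions
  placing 1:u first → 4 extensions
total linear extensions = 8

8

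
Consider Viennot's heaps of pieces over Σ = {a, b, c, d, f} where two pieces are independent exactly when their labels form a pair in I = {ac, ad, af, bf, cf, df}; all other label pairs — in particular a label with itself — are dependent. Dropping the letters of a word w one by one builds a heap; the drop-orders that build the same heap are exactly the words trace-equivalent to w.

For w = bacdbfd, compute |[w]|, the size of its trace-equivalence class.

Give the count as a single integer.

0(b) covers ∅
1(a) covers 0:b
2(c) covers 0:b
3(d) covers 2:c
4(b) covers 1:a, 3:d
5(f) covers ∅
6(d) covers 4:b
floor of heap: 0:b, 5:f
completions by unplaced set U, small U first (add the entries for U minus each lowest piece of U):
  |U|=1: {5}:1  {6}:1
  |U|=2: {4,6}:1  {5,6}:2
  |U|=3: {1,4,6}:1  {3,4,6}:1  {4,5,6}:3
  |U|=4: {1,3,4,6}:2  {1,4,5,6}:4  {2,3,4,6}:1  {3,4,5,6}:4
  |U|=5: {1,2,3,4,6}:3  {1,3,4,5,6}:10  {2,3,4,5,6}:5
  start at 0(b): 18
  start at 5(f): 3
sum over floor = 21

21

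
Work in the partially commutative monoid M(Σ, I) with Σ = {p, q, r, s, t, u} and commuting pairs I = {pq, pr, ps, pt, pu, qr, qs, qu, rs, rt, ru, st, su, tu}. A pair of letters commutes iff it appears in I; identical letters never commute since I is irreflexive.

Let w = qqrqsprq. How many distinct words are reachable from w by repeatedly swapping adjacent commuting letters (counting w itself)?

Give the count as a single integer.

drop 0:q onto floor
drop 1:q onto {0:q}
drop 2:r onto floor
drop 3:q onto {1:q}
drop 4:s onto floor
drop 5:p onto floor
drop 6:r onto {2:r}
drop 7:q onto {3:q}
ground layer = {0:q, 2:r, 4:s, 5:p}
drop-orders for the pieces not yet dropped (sum over which currently-grounded one goes next):
  1 to go: {4} 1  {5} 1  {6} 1  {7} 1
  2 to go: {2,6} 1  {3,7} 1  {4,5} 2  {4,6} 2  {4,7} 2  {5,6} 2  {5,7} 2  {6,7} 2
  3 to go: {1,3,7} 1  {2,4,6} 3  {2,5,6} 3  {2,6,7} 3  {3,4,7} 3  {3,5,7} 3  {3,6,7} 3  {4,5,6} 6  {4,5,7} 6  {4,6,7} 6  {5,6,7} 6
  4 to go: {0,1,3,7} 1  {1,3,4,7} 4  {1,3,5,7} 4  {1,3,6,7} 4  {2,3,6,7} 6  {2,4,5,6} 12  {2,4,6,7} 12  {2,5,6,7} 12  {3,4,5,7} 12  {3,4,6,7} 12  {3,5,6,7} 12  {4,5,6,7} 24
  5 to go: {0,1,3,4,7} 5  {0,1,3,5,7} 5  {0,1,3,6,7} 5  {1,2,3,6,7} 10  {1,3,4,5,7} 20  {1,3,4,6,7} 20  {1,3,5,6,7} 20  {2,3,4,6,7} 30  {2,3,5,6,7} 30  {2,4,5,6,7} 60  {3,4,5,6,7} 60
  6 to go: {0,1,2,3,6,7} 15  {0,1,3,4,5,7} 30  {0,1,3,4,6,7} 30  {0,1,3,5,6,7} 30  {1,2,3,4,6,7} 60  {1,2,3,5,6,7} 60  {1,3,4,5,6,7} 120  {2,3,4,5,6,7} 180
  if 0:q drops first: 420 orders
  if 2:r drops first: 210 orders
  if 4:s drops first: 105 orders
  if 5:p drops first: 105 orders
heap linearizations: 840

840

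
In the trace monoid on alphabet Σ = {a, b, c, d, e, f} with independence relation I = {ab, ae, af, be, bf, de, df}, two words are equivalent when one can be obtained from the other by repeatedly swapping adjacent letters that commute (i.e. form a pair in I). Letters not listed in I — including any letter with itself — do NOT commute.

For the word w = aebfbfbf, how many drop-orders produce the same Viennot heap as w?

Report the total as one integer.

280

piece 0:a — minimal
piece 1:e — minimal
piece 2:b — minimal
piece 3:f rests on {1:e}
piece 4:b rests on {2:b}
piece 5:f rests on {3:f}
piece 6:b rests on {4:b}
piece 7:f rests on {5:f}
minimal pieces: {0:a, 1:e, 2:b}
ways to finish when only these pieces remain (= sum over removing one remaining piece with nothing left below it):
  1 left: {0}→1  {6}→1  {7}→1
  2 left: {0,6}→2  {0,7}→2  {4,6}→1  {5,7}→1  {6,7}→2
  3 left: {0,4,6}→3  {0,5,7}→3  {0,6,7}→6  {2,4,6}→1  {3,5,7}→1  {4,6,7}→3  {5,6,7}→3
  4 left: {0,2,4,6}→4  {0,3,5,7}→4  {0,4,6,7}→12  {0,5,6,7}→12  {1,3,5,7}→1  {2,4,6,7}→4  {3,5,6,7}→4  {4,5,6,7}→6
  5 left: {0,1,3,5,7}→5  {0,2,4,6,7}→20  {0,3,5,6,7}→20  {0,4,5,6,7}→30  {1,3,5,6,7}→5  {2,4,5,6,7}→10  {3,4,5,6,7}→10
  6 left: {0,1,3,5,6,7}→30  {0,2,4,5,6,7}→60  {0,3,4,5,6,7}→60  {1,3,4,5,6,7}→15  {2,3,4,5,6,7}→20
  placing 0:a first → 35 extensions
  placing 1:e first → 140 extensions
  placing 2:b first → 105 extensions
total linear extensions = 280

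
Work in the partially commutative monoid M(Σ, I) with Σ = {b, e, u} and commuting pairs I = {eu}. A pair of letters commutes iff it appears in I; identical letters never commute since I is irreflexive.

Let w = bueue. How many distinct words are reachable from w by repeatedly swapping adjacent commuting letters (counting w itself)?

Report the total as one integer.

6

0(b) covers ∅
1(u) covers 0:b
2(e) covers 0:b
3(u) covers 1:u
4(e) covers 2:e
floor of heap: 0:b
completions by unplaced set U, small U first (add the entries for U minus each lowest piece of U):
  |U|=1: {3}:1  {4}:1
  |U|=2: {1,3}:1  {2,4}:1  {3,4}:2
  |U|=3: {1,3,4}:3  {2,3,4}:3
  start at 0(b): 6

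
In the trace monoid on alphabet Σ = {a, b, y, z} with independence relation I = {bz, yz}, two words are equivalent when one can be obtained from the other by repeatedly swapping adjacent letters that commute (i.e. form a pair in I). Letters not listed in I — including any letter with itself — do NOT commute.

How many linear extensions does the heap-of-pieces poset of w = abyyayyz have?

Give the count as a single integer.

3

piece 0:a — minimal
piece 1:b rests on {0:a}
piece 2:y rests on {1:b}
piece 3:y rests on {2:y}
piece 4:a rests on {3:y}
piece 5:y rests on {4:a}
piece 6:y rests on {5:y}
piece 7:z rests on {4:a}
minimal pieces: {0:a}
ways to finish when only these pieces remain (= sum over removing one remaining piece with nothing left below it):
  1 left: {6}→1  {7}→1
  2 left: {5,6}→1  {6,7}→2
  3 left: {5,6,7}→3
  4 left: {4,5,6,7}→3
  5 left: {3,4,5,6,7}→3
  6 left: {2,3,4,5,6,7}→3
  placing 0:a first → 3 extensions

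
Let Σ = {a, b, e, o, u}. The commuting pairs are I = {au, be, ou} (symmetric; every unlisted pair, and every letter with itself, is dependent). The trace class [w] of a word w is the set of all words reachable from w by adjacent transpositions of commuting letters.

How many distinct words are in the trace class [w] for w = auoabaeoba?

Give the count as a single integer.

4

piece 0:a — minimal
piece 1:u — minimal
piece 2:o rests on {0:a}
piece 3:a rests on {2:o}
piece 4:b rests on {1:u, 3:a}
piece 5:a rests on {4:b}
piece 6:e rests on {5:a}
piece 7:o rests on {6:e}
piece 8:b rests on {7:o}
piece 9:a rests on {8:b}
minimal pieces: {0:a, 1:u}
ways to finish when only these pieces remain (= sum over removing one remaining piece with nothing left below it):
  1 left: {9}→1
  2 left: {8,9}→1
  3 left: {7,8,9}→1
  4 left: {6,7,8,9}→1
  5 left: {5,6,7,8,9}→1
  6 left: {4,5,6,7,8,9}→1
  7 left: {1,4,5,6,7,8,9}→1  {3,4,5,6,7,8,9}→1
  8 left: {1,3,4,5,6,7,8,9}→2  {2,3,4,5,6,7,8,9}→1
  placing 0:a first → 3 extensions
  placing 1:u first → 1 extensions
total linear extensions = 4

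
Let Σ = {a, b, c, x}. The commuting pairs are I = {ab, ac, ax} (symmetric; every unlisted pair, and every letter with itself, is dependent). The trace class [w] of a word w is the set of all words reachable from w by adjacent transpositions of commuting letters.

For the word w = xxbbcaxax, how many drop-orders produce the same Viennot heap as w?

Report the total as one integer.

36

piece 0:x — minimal
piece 1:x rests on {0:x}
piece 2:b rests on {1:x}
piece 3:b rests on {2:b}
piece 4:c rests on {3:b}
piece 5:a — minimal
piece 6:x rests on {4:c}
piece 7:a rests on {5:a}
piece 8:x rests on {6:x}
minimal pieces: {0:x, 5:a}
ways to finish when only these pieces remain (= sum over removing one remaining piece with nothing left below it):
  1 left: {7}→1  {8}→1
  2 left: {5,7}→1  {6,8}→1  {7,8}→2
  3 left: {4,6,8}→1  {5,7,8}→3  {6,7,8}→3
  4 left: {3,4,6,8}→1  {4,6,7,8}→4  {5,6,7,8}→6
  5 left: {2,3,4,6,8}→1  {3,4,6,7,8}→5  {4,5,6,7,8}→10
  6 left: {1,2,3,4,6,8}→1  {2,3,4,6,7,8}→6  {3,4,5,6,7,8}→15
  7 left: {0,1,2,3,4,6,8}→1  {1,2,3,4,6,7,8}→7  {2,3,4,5,6,7,8}→21
  placing 0:x first → 28 extensions
  placing 5:a first → 8 extensions
total linear extensions = 36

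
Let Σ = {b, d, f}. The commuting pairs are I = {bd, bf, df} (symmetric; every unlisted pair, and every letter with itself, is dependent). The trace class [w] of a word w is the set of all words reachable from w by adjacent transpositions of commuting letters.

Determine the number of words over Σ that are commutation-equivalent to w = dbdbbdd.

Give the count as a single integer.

35

0(d) covers ∅
1(b) covers ∅
2(d) covers 0:d
3(b) covers 1:b
4(b) covers 3:b
5(d) covers 2:d
6(d) covers 5:d
floor of heap: 0:d, 1:b
completions by unplaced set U, small U first (add the entries for U minus each lowest piece of U):
  |U|=1: {4}:1  {6}:1
  |U|=2: {3,4}:1  {4,6}:2  {5,6}:1
  |U|=3: {1,3,4}:1  {2,5,6}:1  {3,4,6}:3  {4,5,6}:3
  |U|=4: {0,2,5,6}:1  {1,3,4,6}:4  {2,4,5,6}:4  {3,4,5,6}:6
  |U|=5: {0,2,4,5,6}:5  {1,3,4,5,6}:10  {2,3,4,5,6}:10
  start at 0(d): 20
  start at 1(b): 15
sum over floor = 35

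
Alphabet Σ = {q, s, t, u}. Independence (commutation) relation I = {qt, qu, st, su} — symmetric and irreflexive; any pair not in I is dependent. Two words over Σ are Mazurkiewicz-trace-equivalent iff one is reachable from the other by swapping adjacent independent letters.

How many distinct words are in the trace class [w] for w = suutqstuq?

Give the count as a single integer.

126

piece 0:s — minimal
piece 1:u — minimal
piece 2:u rests on {1:u}
piece 3:t rests on {2:u}
piece 4:q rests on {0:s}
piece 5:s rests on {4:q}
piece 6:t rests on {3:t}
piece 7:u rests on {6:t}
piece 8:q rests on {5:s}
minimal pieces: {0:s, 1:u}
ways to finish when only these pieces remain (= sum over removing one remaining piece with nothing left below it):
  1 left: {7}→1  {8}→1
  2 left: {5,8}→1  {6,7}→1  {7,8}→2
  3 left: {3,6,7}→1  {4,5,8}→1  {5,7,8}→3  {6,7,8}→3
  4 left: {0,4,5,8}→1  {2,3,6,7}→1  {3,6,7,8}→4  {4,5,7,8}→4  {5,6,7,8}→6
  5 left: {0,4,5,7,8}→5  {1,2,3,6,7}→1  {2,3,6,7,8}→5  {3,5,6,7,8}→10  {4,5,6,7,8}→10
  6 left: {0,4,5,6,7,8}→15  {1,2,3,6,7,8}→6  {2,3,5,6,7,8}→15  {3,4,5,6,7,8}→20
  7 left: {0,3,4,5,6,7,8}→35  {1,2,3,5,6,7,8}→21  {2,3,4,5,6,7,8}→35
  placing 0:s first → 56 extensions
  placing 1:u first → 70 extensions
total linear extensions = 126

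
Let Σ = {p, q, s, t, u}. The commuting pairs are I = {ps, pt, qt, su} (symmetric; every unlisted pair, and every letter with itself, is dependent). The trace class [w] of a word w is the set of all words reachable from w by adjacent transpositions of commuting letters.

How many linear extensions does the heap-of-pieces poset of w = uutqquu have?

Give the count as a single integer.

0(u) covers ∅
1(u) covers 0:u
2(t) covers 1:u
3(q) covers 1:u
4(q) covers 3:q
5(u) covers 2:t, 4:q
6(u) covers 5:u
floor of heap: 0:u
completions by unplaced set U, small U first (add the entries for U minus each lowest piece of U):
  |U|=1: {6}:1
  |U|=2: {5,6}:1
  |U|=3: {2,5,6}:1  {4,5,6}:1
  |U|=4: {2,4,5,6}:2  {3,4,5,6}:1
  |U|=5: {2,3,4,5,6}:3
  start at 0(u): 3

3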